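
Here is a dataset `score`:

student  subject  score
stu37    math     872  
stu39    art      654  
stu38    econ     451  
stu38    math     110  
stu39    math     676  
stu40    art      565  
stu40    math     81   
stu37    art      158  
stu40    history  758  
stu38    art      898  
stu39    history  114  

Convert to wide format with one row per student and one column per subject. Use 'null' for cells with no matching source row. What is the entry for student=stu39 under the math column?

The long row with student=stu39, subject=math has score=676.

676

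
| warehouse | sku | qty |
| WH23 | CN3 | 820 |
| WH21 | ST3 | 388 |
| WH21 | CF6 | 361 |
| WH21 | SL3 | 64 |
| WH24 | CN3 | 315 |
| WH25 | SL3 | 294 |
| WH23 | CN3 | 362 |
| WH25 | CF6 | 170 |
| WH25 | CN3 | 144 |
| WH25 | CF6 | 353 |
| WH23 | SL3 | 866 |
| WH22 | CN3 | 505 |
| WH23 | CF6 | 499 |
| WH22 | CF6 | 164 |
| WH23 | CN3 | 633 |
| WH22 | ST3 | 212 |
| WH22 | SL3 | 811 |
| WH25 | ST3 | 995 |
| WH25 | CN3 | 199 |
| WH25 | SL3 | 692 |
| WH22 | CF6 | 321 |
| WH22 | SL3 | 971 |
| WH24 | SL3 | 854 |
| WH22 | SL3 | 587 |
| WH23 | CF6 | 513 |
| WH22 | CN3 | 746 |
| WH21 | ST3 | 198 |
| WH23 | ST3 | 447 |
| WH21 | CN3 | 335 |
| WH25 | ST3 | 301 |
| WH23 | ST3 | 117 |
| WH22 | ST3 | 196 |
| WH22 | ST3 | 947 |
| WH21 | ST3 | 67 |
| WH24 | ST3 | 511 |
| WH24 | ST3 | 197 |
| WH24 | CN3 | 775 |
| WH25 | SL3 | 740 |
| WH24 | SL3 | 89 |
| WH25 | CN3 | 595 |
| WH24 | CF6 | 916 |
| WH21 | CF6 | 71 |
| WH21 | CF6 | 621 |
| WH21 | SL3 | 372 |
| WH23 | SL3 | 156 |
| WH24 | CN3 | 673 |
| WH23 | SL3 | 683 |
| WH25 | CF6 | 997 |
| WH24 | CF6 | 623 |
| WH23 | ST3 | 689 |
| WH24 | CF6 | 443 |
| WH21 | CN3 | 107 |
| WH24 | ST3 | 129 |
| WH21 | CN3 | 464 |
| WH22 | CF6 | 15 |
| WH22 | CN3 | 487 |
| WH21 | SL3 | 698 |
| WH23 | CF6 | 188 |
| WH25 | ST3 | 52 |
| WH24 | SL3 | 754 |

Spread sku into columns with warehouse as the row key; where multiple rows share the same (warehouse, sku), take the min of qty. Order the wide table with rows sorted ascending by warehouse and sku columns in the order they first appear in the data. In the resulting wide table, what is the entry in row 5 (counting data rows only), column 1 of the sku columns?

144

With rows sorted ascending by warehouse, row 5 is warehouse=WH25. sku columns in first-appearance order: CN3, ST3, CF6, SL3; column 1 is CN3.
Long rows with warehouse=WH25, sku=CN3: min(144, 199, 595) = 144.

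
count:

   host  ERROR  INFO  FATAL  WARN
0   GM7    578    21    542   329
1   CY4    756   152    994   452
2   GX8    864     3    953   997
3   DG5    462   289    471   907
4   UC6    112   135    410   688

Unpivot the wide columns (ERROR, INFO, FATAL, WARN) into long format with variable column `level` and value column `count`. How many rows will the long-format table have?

20

5 host values × 4 melted columns = 20 rows.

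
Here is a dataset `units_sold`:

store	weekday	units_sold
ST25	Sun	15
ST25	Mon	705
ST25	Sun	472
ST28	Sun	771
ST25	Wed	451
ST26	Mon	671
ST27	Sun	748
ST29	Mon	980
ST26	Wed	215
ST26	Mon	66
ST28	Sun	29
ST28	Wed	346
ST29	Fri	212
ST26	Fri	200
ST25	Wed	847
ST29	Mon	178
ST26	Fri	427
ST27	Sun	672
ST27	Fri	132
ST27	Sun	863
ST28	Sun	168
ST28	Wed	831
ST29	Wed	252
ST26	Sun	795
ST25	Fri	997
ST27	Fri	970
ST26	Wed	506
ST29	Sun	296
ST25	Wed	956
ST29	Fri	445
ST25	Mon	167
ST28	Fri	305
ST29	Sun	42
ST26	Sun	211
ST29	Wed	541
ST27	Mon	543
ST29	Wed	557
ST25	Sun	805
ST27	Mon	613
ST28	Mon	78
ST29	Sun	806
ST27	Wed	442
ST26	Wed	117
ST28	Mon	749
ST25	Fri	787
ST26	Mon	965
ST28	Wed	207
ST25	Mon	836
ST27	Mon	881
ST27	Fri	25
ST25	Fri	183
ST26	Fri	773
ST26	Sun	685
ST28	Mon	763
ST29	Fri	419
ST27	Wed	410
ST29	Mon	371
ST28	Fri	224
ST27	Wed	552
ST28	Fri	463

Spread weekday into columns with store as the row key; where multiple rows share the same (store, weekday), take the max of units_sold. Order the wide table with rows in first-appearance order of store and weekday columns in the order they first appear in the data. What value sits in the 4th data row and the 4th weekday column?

970

With rows in first-appearance order of store, row 4 is store=ST27. weekday columns in first-appearance order: Sun, Mon, Wed, Fri; column 4 is Fri.
Long rows with store=ST27, weekday=Fri: max(132, 970, 25) = 970.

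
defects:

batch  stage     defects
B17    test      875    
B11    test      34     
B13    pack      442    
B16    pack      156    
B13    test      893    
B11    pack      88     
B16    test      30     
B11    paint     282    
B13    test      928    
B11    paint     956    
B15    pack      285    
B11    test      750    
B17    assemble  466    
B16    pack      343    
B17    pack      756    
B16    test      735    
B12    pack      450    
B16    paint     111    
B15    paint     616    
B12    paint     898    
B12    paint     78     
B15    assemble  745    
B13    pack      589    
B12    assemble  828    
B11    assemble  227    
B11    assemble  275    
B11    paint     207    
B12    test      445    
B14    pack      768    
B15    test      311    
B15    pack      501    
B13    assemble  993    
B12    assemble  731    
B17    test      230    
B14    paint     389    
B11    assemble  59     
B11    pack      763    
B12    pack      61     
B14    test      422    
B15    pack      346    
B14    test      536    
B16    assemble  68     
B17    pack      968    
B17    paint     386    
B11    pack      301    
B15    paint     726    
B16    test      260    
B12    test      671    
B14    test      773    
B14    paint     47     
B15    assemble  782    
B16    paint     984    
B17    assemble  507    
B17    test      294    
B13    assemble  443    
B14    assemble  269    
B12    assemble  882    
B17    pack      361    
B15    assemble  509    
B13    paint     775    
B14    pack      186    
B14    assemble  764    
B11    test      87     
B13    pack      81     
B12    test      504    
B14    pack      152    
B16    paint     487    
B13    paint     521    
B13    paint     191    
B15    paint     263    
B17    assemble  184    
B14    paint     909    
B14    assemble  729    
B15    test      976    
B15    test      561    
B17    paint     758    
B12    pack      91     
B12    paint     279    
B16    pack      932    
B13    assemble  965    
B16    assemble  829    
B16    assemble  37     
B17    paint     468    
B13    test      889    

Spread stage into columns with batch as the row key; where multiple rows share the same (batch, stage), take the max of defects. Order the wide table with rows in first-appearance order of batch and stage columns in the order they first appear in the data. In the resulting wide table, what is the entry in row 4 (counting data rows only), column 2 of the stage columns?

932

With rows in first-appearance order of batch, row 4 is batch=B16. stage columns in first-appearance order: test, pack, paint, assemble; column 2 is pack.
Long rows with batch=B16, stage=pack: max(156, 343, 932) = 932.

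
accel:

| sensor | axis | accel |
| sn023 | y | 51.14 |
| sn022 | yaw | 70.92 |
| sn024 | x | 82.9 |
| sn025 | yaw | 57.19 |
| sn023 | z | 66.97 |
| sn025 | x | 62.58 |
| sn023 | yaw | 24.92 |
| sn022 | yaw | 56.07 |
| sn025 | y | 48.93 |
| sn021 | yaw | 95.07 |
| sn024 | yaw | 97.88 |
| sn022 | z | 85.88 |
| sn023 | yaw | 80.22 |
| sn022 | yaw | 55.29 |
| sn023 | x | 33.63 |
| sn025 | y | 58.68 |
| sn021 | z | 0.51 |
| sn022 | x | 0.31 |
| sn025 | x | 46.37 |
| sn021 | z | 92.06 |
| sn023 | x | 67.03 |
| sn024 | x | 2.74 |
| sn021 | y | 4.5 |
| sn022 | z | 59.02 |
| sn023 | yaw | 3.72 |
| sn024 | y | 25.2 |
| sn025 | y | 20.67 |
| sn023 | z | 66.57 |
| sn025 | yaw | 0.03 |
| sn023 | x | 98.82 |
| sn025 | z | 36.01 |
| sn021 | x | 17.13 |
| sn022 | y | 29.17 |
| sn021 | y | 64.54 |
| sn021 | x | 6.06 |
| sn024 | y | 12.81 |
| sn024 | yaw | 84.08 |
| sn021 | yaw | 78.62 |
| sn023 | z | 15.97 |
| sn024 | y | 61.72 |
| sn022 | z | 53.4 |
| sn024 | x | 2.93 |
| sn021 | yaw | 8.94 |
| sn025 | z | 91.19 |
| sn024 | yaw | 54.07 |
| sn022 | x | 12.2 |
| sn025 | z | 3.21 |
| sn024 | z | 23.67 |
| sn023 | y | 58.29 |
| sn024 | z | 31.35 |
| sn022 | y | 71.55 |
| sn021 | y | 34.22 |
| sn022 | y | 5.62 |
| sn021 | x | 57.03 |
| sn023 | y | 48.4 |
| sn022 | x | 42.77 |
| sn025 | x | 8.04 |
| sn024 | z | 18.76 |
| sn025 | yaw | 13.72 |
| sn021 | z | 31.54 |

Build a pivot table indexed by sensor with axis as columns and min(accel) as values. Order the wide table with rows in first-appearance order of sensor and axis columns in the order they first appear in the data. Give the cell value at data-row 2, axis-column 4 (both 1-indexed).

With rows in first-appearance order of sensor, row 2 is sensor=sn022. axis columns in first-appearance order: y, yaw, x, z; column 4 is z.
Long rows with sensor=sn022, axis=z: min(85.88, 59.02, 53.4) = 53.4.

53.4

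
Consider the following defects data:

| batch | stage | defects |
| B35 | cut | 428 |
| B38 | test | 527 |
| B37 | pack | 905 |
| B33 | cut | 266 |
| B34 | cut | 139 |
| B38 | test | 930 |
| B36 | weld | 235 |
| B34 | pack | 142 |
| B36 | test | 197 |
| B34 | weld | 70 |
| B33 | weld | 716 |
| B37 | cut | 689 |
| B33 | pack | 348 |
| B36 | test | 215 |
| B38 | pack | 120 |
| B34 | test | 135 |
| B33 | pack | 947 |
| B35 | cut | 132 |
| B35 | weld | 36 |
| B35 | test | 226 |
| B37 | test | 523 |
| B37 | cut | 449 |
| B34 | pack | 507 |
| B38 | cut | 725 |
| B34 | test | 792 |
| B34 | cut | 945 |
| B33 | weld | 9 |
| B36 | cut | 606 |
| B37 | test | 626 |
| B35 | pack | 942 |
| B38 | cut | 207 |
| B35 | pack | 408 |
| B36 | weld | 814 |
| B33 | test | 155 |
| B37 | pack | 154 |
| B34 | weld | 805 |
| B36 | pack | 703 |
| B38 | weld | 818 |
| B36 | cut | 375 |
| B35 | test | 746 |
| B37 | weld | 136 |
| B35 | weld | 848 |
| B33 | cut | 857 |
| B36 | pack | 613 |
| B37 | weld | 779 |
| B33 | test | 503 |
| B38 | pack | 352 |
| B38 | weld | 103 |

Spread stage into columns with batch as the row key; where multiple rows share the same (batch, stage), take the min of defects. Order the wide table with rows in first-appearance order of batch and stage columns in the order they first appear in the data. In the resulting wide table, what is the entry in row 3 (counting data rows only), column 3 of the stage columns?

With rows in first-appearance order of batch, row 3 is batch=B37. stage columns in first-appearance order: cut, test, pack, weld; column 3 is pack.
Long rows with batch=B37, stage=pack: min(905, 154) = 154.

154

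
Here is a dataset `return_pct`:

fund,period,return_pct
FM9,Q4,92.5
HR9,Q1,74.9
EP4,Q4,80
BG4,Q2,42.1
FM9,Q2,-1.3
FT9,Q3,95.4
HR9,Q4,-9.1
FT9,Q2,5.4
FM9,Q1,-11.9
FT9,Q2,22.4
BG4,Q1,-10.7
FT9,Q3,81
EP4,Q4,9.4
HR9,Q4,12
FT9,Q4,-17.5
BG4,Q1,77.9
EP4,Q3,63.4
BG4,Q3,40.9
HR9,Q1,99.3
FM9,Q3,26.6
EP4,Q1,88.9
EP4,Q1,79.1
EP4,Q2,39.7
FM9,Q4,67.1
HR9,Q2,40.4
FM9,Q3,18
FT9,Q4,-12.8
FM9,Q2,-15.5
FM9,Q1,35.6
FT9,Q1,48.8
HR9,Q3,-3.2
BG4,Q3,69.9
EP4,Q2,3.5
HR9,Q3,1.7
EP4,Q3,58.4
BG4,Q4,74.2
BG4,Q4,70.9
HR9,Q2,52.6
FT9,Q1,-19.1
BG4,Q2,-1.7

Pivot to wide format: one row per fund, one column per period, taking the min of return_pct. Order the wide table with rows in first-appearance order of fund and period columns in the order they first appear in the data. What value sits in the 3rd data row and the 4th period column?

With rows in first-appearance order of fund, row 3 is fund=EP4. period columns in first-appearance order: Q4, Q1, Q2, Q3; column 4 is Q3.
Long rows with fund=EP4, period=Q3: min(63.4, 58.4) = 58.4.

58.4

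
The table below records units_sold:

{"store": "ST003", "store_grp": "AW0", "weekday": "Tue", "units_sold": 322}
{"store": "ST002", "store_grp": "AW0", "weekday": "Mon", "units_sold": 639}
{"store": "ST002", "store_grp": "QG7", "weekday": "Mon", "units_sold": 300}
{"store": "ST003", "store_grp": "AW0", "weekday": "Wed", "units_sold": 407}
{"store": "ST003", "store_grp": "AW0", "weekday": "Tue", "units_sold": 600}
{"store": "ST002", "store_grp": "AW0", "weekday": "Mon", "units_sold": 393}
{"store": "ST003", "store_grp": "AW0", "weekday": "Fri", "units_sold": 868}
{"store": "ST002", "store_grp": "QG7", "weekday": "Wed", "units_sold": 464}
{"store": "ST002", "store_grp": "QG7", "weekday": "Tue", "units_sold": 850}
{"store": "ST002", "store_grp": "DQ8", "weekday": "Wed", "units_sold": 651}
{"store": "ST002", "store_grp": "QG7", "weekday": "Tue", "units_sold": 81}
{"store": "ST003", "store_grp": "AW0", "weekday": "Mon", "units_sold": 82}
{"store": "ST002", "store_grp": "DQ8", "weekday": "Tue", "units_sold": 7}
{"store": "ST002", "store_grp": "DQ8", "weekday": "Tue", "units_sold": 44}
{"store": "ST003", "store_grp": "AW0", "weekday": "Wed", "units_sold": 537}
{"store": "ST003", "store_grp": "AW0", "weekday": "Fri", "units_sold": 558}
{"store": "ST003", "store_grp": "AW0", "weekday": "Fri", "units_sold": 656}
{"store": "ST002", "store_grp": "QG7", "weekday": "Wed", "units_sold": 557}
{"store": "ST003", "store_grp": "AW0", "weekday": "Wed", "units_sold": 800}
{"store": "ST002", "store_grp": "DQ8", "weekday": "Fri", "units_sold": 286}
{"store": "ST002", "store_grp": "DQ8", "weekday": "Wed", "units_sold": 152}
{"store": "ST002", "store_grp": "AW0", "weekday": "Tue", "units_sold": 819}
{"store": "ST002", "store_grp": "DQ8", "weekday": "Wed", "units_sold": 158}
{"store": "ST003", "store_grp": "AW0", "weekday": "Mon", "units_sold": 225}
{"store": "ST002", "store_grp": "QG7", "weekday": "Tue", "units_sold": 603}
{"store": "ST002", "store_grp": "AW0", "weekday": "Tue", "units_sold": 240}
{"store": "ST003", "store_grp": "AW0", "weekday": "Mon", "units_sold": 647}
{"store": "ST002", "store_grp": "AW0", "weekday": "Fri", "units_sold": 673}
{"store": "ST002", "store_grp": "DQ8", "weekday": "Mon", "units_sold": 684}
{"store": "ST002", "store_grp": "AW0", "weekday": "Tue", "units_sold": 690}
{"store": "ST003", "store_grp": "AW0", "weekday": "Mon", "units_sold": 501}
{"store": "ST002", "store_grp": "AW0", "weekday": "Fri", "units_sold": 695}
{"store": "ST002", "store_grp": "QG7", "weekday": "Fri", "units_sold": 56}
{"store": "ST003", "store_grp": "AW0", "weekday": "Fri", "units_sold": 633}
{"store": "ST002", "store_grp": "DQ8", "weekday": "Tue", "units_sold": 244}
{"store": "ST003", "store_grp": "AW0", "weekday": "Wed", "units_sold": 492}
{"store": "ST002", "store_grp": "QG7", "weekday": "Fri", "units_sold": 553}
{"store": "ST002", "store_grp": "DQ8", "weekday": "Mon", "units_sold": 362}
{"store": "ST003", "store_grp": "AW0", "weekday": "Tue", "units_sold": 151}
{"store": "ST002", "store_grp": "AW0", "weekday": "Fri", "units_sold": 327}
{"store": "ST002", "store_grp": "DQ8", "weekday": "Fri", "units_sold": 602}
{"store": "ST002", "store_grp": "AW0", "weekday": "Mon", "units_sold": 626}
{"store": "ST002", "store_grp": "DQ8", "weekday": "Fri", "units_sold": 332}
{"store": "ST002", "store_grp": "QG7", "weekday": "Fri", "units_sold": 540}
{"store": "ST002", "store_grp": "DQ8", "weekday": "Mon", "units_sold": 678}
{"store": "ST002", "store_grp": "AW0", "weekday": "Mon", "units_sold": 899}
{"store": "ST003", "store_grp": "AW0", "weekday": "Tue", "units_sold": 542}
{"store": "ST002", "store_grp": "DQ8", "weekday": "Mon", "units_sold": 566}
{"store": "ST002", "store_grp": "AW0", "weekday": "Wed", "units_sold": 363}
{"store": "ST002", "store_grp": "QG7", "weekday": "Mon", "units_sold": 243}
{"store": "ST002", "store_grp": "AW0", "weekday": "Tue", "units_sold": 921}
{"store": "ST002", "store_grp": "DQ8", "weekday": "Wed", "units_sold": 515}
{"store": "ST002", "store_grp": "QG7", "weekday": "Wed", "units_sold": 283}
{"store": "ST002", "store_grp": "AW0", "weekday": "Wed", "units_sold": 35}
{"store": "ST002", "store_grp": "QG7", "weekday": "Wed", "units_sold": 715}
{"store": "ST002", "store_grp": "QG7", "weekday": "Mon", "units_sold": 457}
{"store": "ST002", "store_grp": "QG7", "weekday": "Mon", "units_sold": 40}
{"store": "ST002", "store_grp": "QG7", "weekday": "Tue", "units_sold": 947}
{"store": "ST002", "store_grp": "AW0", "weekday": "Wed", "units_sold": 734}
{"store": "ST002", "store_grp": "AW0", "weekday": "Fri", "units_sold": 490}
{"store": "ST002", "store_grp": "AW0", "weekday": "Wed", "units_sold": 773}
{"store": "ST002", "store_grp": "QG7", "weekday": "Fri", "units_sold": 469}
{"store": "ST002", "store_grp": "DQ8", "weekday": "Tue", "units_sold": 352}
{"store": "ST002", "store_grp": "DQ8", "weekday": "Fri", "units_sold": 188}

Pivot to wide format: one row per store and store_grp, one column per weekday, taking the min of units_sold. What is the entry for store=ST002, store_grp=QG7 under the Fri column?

Rows with store=ST002, store_grp=QG7 and weekday=Fri: units_sold values are 56, 553, 540, 469.
min(56, 553, 540, 469) = 56.

56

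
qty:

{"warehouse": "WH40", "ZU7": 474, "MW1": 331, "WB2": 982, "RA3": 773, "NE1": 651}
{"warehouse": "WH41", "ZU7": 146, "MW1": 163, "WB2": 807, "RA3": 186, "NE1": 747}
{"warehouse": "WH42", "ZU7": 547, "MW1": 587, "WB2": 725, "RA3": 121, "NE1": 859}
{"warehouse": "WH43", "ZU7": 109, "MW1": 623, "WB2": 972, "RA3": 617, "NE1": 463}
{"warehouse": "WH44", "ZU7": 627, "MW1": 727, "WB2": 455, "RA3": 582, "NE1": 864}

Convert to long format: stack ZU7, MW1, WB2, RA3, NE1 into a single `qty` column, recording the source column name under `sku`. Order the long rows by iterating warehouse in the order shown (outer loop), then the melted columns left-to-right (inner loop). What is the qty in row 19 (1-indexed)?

25 rows total (5 × 5). Row 19: index ⌊(19-1)/5⌋ = 3 into warehouse → WH43; (19-1) mod 5 = 3 into the melted columns → RA3.
So row 19 is (WH43, RA3, 617); qty = 617.

617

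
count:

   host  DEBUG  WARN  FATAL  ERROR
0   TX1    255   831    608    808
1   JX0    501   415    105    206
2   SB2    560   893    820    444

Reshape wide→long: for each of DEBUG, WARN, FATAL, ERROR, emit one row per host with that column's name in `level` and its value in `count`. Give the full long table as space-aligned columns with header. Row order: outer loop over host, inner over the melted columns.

host  level  count
TX1   DEBUG  255  
TX1   WARN   831  
TX1   FATAL  608  
TX1   ERROR  808  
JX0   DEBUG  501  
JX0   WARN   415  
JX0   FATAL  105  
JX0   ERROR  206  
SB2   DEBUG  560  
SB2   WARN   893  
SB2   FATAL  820  
SB2   ERROR  444  

Each (host, column) pair becomes one row: 3 × 4 = 12 rows.
For example, (TX1, DEBUG) → count=255.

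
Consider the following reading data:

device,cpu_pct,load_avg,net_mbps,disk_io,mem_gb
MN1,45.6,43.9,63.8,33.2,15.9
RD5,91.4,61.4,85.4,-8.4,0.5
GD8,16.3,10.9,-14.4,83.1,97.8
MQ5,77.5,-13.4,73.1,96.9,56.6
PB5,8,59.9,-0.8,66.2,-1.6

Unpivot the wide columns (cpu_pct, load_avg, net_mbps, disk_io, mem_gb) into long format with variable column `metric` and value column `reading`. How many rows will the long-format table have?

25

5 device values × 5 melted columns = 25 rows.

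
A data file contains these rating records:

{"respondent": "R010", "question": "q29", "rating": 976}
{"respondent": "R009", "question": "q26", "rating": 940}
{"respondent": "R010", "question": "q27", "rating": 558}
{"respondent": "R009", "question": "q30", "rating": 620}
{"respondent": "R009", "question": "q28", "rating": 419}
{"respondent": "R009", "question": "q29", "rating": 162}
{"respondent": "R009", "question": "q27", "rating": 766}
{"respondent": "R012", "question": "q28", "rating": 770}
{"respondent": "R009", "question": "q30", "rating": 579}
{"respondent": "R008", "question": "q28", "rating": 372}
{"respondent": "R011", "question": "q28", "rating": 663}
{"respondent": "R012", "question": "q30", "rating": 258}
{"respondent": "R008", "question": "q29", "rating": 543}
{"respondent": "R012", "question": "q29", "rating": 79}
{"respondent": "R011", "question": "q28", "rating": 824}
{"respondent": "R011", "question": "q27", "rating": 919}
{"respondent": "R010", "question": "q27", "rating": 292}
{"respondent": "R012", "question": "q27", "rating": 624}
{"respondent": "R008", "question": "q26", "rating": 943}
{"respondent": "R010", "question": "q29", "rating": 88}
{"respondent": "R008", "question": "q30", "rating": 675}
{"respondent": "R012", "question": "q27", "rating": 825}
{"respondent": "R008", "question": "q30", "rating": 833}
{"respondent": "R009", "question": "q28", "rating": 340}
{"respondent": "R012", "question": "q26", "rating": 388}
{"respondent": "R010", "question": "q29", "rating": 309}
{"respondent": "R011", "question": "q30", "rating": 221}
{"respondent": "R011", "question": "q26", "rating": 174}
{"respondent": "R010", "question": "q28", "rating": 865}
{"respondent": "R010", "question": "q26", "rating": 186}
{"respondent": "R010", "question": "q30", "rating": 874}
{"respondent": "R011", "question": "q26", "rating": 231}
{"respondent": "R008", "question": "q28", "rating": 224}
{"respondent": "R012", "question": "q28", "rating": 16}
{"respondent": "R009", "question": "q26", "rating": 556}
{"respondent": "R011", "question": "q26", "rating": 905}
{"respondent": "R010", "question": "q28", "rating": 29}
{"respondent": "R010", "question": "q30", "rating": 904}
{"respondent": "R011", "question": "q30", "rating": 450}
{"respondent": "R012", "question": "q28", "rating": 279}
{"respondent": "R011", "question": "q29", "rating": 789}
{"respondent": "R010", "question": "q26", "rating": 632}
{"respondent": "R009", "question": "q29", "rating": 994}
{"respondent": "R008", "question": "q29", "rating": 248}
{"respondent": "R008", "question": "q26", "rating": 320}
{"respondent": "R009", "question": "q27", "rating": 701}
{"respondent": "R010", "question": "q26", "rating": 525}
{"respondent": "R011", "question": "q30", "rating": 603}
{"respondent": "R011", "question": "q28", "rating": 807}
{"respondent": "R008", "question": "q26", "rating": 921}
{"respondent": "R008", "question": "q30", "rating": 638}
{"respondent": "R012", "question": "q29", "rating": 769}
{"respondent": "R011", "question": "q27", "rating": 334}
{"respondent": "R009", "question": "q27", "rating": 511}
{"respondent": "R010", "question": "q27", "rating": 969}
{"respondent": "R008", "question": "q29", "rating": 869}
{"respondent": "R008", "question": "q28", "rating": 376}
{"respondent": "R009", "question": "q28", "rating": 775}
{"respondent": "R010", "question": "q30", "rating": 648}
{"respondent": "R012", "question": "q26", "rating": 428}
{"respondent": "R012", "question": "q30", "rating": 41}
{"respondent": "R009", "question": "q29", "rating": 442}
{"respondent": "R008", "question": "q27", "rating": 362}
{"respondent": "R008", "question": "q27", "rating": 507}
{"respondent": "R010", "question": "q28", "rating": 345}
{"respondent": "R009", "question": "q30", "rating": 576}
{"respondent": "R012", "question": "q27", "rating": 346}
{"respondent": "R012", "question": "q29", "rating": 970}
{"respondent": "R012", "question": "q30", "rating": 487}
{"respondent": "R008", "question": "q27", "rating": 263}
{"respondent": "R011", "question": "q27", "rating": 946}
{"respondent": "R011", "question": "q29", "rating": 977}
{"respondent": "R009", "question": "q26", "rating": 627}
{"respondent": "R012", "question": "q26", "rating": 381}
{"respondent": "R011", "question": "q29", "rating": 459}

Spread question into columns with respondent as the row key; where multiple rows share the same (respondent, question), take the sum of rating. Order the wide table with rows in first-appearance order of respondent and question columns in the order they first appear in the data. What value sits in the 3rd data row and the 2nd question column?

1197

With rows in first-appearance order of respondent, row 3 is respondent=R012. question columns in first-appearance order: q29, q26, q27, q30, q28; column 2 is q26.
Long rows with respondent=R012, question=q26: 388 + 428 + 381 = 1197.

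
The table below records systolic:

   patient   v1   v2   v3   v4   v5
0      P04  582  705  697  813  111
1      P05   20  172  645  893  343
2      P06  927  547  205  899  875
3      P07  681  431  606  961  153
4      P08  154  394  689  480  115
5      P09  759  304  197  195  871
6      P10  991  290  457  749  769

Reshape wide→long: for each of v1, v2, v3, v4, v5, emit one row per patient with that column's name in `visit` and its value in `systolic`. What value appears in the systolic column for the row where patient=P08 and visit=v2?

Unpivoting turns each (patient, wide-column) pair into one long row.
The wide cell at row P08, column v2 holds 394, so the long row (P08, v2) has systolic=394.

394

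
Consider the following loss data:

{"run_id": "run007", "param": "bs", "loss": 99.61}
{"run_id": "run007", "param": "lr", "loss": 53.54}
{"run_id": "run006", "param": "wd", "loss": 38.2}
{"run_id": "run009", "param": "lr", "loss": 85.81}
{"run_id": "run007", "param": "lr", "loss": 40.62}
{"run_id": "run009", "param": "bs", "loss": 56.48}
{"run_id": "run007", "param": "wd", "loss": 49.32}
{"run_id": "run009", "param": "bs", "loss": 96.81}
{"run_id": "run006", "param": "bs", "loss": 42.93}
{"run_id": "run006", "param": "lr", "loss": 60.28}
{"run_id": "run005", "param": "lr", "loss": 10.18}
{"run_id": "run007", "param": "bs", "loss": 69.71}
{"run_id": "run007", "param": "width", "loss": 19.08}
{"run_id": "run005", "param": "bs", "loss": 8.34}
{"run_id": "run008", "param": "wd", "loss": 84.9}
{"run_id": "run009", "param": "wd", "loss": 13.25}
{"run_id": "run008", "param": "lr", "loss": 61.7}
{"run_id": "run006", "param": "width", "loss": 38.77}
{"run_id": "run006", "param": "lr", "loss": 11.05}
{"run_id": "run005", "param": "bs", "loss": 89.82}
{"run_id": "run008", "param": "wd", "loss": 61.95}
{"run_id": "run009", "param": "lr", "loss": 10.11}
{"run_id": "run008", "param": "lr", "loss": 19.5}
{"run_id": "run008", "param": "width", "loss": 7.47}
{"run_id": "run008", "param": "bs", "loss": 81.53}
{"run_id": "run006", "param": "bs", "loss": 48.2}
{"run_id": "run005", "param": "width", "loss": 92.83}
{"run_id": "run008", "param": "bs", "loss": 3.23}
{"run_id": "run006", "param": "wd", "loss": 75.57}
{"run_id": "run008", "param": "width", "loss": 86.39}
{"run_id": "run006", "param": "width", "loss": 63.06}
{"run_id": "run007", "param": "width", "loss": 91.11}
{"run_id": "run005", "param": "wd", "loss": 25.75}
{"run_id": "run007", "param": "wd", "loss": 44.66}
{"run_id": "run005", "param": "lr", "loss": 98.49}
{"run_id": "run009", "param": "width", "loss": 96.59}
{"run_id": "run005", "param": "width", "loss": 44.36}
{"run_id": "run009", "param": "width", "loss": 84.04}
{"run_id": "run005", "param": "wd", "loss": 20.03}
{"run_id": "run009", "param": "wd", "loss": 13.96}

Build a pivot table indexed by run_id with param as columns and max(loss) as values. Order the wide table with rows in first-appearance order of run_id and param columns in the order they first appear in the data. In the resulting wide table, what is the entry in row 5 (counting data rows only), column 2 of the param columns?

61.7

With rows in first-appearance order of run_id, row 5 is run_id=run008. param columns in first-appearance order: bs, lr, wd, width; column 2 is lr.
Long rows with run_id=run008, param=lr: max(61.7, 19.5) = 61.7.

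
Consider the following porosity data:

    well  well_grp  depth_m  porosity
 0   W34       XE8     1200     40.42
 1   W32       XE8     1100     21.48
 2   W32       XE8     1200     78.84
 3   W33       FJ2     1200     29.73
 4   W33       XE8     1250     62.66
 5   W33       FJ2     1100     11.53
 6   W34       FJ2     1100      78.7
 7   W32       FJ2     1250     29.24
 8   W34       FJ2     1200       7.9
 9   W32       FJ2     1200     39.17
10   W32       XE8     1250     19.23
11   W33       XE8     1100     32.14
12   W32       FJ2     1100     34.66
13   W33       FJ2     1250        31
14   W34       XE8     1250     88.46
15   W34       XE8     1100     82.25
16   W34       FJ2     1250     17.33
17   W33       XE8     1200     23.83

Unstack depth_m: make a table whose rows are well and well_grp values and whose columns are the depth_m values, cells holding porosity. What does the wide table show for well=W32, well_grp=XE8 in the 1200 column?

Wide layout: rows indexed by well and well_grp, columns are the 3 distinct depth_m values (1200, 1100, 1250).
Cell (well=W32, well_grp=XE8, depth_m=1200) draws from the long row where well=W32, well_grp=XE8 and depth_m=1200, which has porosity=78.84.

78.84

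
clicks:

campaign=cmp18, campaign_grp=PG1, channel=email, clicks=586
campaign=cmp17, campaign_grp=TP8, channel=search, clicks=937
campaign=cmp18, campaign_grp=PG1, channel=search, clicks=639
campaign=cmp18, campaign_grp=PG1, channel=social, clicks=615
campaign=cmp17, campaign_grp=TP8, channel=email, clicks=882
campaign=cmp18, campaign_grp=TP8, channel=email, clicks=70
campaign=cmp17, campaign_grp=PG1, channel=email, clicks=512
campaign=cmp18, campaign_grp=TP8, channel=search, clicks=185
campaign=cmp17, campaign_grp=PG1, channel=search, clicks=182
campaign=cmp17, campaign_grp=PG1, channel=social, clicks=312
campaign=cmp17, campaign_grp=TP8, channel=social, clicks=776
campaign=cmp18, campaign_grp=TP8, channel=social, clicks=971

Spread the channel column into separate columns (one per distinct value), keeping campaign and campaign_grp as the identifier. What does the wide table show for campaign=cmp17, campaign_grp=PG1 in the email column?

Wide layout: rows indexed by campaign and campaign_grp, columns are the 3 distinct channel values (email, search, social).
Cell (campaign=cmp17, campaign_grp=PG1, channel=email) draws from the long row where campaign=cmp17, campaign_grp=PG1 and channel=email, which has clicks=512.

512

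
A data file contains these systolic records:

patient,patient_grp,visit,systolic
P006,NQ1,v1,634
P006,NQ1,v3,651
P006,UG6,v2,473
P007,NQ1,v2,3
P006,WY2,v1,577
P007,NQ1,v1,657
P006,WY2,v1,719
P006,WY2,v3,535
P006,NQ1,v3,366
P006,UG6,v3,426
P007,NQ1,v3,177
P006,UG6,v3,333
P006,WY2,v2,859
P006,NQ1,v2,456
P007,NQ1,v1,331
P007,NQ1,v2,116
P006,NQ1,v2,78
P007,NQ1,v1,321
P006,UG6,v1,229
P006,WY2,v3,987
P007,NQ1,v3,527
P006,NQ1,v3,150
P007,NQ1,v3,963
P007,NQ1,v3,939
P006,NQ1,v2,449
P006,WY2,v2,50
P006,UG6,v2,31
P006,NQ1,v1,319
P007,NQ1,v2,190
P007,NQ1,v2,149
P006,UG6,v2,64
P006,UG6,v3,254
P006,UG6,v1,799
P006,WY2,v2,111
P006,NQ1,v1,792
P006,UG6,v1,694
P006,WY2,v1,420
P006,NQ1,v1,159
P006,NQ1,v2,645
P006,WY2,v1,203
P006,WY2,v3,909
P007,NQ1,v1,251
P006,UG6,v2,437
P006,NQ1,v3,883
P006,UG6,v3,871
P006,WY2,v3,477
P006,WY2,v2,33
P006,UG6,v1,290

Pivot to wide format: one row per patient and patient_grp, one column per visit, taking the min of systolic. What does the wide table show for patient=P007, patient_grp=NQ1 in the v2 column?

3

Rows with patient=P007, patient_grp=NQ1 and visit=v2: systolic values are 3, 116, 190, 149.
min(3, 116, 190, 149) = 3.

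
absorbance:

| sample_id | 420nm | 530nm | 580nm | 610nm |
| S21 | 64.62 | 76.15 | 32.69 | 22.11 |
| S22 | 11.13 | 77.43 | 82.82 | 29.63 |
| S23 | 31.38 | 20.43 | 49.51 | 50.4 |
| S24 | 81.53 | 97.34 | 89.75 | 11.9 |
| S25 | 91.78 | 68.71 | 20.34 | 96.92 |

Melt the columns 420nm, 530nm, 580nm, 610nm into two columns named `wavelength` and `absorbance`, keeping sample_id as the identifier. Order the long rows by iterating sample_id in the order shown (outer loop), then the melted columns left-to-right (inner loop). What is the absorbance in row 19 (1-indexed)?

20.34

20 rows total (5 × 4). Row 19: index ⌊(19-1)/4⌋ = 4 into sample_id → S25; (19-1) mod 4 = 2 into the melted columns → 580nm.
So row 19 is (S25, 580nm, 20.34); absorbance = 20.34.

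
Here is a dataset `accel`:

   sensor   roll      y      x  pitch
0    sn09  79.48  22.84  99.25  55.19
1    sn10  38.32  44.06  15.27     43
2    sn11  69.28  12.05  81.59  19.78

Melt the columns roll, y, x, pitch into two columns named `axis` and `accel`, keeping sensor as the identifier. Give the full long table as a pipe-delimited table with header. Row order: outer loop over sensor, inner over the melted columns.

Each (sensor, column) pair becomes one row: 3 × 4 = 12 rows.
For example, (sn09, roll) → accel=79.48.

| sensor | axis | accel |
| sn09 | roll | 79.48 |
| sn09 | y | 22.84 |
| sn09 | x | 99.25 |
| sn09 | pitch | 55.19 |
| sn10 | roll | 38.32 |
| sn10 | y | 44.06 |
| sn10 | x | 15.27 |
| sn10 | pitch | 43 |
| sn11 | roll | 69.28 |
| sn11 | y | 12.05 |
| sn11 | x | 81.59 |
| sn11 | pitch | 19.78 |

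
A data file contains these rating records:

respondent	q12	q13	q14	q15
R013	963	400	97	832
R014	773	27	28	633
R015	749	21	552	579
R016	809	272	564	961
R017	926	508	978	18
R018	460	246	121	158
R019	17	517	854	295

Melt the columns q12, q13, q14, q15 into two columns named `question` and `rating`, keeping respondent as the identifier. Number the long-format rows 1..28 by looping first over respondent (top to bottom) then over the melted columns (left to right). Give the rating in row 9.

749

28 rows total (7 × 4). Row 9: index ⌊(9-1)/4⌋ = 2 into respondent → R015; (9-1) mod 4 = 0 into the melted columns → q12.
So row 9 is (R015, q12, 749); rating = 749.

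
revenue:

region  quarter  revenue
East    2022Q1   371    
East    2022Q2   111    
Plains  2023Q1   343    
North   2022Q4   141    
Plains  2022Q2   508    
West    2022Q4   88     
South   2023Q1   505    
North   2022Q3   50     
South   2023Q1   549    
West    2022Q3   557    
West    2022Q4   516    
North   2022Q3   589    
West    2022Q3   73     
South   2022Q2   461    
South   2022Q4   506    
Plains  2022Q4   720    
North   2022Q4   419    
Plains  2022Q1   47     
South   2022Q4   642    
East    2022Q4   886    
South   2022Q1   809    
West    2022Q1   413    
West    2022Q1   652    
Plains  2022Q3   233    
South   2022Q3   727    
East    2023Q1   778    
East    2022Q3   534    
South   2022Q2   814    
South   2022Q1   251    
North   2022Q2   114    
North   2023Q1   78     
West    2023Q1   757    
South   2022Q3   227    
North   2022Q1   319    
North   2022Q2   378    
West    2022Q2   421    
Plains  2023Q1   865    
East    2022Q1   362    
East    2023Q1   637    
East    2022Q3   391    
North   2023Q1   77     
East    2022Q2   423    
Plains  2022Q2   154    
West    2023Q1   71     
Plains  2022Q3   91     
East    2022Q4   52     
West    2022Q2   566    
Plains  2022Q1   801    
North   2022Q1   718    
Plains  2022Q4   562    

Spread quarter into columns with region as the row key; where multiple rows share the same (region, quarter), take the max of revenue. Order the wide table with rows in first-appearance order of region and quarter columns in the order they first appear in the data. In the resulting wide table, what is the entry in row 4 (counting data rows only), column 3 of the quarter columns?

With rows in first-appearance order of region, row 4 is region=West. quarter columns in first-appearance order: 2022Q1, 2022Q2, 2023Q1, 2022Q4, 2022Q3; column 3 is 2023Q1.
Long rows with region=West, quarter=2023Q1: max(757, 71) = 757.

757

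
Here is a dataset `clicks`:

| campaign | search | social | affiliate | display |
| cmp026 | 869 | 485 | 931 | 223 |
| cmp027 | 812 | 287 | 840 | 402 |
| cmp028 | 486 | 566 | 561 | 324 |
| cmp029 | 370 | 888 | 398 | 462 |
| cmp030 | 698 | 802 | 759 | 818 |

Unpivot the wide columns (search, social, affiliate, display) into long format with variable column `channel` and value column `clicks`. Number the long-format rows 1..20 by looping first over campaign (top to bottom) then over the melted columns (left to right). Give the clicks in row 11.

20 rows total (5 × 4). Row 11: index ⌊(11-1)/4⌋ = 2 into campaign → cmp028; (11-1) mod 4 = 2 into the melted columns → affiliate.
So row 11 is (cmp028, affiliate, 561); clicks = 561.

561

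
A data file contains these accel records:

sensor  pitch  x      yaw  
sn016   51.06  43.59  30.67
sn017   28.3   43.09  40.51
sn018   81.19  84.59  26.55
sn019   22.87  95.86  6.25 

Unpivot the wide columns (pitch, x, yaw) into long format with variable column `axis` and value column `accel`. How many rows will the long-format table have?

12

4 sensor values × 3 melted columns = 12 rows.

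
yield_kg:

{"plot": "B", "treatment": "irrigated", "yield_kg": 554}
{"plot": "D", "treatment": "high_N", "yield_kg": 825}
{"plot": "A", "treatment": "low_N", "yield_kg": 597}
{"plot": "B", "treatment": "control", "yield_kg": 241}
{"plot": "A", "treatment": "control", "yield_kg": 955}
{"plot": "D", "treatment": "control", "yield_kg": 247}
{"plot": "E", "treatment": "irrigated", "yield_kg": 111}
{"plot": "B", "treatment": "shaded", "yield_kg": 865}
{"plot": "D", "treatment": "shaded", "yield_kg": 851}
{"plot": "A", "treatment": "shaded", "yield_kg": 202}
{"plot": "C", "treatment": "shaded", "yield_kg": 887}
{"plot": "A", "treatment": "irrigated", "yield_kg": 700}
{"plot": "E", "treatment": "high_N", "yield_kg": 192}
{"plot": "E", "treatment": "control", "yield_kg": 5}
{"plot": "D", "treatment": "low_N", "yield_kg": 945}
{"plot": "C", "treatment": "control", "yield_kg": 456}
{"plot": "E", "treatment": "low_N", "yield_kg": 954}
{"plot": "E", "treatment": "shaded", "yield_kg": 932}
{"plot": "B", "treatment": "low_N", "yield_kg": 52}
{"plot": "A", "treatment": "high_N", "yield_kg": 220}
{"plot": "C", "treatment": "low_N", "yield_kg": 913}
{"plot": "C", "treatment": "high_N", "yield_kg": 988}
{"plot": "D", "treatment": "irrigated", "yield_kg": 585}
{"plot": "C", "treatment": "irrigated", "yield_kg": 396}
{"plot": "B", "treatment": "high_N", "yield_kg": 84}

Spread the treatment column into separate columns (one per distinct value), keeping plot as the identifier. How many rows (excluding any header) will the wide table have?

5 distinct plot values → 5 rows.

5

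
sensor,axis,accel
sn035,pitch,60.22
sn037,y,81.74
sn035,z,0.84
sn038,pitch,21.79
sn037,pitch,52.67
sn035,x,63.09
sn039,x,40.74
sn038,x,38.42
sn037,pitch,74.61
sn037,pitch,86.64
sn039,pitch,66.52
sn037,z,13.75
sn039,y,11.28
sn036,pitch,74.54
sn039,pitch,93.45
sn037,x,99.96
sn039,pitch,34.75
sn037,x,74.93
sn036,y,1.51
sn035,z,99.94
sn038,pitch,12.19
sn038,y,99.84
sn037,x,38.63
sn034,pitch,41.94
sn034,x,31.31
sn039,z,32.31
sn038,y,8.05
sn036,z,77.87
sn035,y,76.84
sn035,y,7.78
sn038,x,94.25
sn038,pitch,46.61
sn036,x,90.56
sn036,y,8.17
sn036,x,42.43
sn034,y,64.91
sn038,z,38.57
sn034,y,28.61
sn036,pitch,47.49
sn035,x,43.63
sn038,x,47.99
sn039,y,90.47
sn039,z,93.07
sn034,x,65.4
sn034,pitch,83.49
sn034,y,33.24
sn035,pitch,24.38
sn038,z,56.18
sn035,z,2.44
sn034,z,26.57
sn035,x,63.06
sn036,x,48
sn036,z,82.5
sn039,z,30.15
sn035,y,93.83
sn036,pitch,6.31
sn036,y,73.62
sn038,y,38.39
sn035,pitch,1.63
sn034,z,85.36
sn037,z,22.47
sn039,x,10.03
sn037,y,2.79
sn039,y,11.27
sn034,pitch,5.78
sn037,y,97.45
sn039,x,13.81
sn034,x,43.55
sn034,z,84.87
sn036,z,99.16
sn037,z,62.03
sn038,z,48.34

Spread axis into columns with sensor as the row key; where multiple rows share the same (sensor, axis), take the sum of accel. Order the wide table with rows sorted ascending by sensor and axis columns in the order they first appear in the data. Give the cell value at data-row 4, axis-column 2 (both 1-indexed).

181.98

With rows sorted ascending by sensor, row 4 is sensor=sn037. axis columns in first-appearance order: pitch, y, z, x; column 2 is y.
Long rows with sensor=sn037, axis=y: 81.74 + 2.79 + 97.45 = 181.98.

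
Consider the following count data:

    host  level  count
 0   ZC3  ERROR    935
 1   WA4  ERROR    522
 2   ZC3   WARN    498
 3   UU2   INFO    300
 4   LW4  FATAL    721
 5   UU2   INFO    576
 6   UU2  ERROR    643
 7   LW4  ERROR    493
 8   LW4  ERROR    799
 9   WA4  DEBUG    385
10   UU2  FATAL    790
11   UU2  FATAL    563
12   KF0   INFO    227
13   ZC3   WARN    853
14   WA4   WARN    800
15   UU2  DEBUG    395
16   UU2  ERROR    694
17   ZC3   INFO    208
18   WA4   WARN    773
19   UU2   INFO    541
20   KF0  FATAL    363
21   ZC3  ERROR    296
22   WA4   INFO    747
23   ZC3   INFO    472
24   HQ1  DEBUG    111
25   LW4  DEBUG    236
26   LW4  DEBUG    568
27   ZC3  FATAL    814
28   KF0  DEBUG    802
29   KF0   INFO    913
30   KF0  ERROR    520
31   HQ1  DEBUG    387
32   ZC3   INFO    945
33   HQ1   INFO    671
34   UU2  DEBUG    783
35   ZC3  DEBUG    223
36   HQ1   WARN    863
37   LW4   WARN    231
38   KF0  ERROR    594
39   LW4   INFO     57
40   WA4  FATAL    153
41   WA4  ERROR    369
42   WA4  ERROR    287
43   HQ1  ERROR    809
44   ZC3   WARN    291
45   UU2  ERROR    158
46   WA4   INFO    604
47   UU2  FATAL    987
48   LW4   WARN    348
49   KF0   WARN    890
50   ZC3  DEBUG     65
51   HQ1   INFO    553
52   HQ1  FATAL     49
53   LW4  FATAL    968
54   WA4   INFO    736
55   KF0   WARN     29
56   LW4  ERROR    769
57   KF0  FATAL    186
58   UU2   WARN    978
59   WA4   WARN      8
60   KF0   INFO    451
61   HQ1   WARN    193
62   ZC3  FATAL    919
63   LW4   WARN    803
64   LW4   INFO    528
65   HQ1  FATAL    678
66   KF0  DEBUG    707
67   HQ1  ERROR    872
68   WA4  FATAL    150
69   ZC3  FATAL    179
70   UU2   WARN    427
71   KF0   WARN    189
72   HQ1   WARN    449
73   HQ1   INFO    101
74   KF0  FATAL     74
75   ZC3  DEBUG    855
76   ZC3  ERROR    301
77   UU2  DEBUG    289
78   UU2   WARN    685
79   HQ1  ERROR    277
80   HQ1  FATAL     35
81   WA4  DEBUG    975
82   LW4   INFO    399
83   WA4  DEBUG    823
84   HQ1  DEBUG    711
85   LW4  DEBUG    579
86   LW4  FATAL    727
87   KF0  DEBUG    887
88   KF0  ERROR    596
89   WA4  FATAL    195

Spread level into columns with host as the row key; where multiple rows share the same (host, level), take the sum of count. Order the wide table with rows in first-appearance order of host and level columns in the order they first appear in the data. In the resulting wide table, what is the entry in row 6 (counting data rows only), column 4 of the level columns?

With rows in first-appearance order of host, row 6 is host=HQ1. level columns in first-appearance order: ERROR, WARN, INFO, FATAL, DEBUG; column 4 is FATAL.
Long rows with host=HQ1, level=FATAL: 49 + 678 + 35 = 762.

762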